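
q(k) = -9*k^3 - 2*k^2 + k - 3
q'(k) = -27*k^2 - 4*k + 1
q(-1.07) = 4.67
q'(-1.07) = -25.63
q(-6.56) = 2445.08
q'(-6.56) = -1134.67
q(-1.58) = 25.93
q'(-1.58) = -60.08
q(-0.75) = -1.08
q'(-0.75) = -11.19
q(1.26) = -22.92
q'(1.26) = -46.91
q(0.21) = -2.96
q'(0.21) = -1.03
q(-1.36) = 14.58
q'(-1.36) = -43.50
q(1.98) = -78.72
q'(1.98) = -112.77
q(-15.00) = 29907.00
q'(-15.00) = -6014.00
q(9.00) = -6717.00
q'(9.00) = -2222.00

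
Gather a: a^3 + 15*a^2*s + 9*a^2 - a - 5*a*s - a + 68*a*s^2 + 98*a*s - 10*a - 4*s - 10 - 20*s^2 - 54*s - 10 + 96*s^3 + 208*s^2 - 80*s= a^3 + a^2*(15*s + 9) + a*(68*s^2 + 93*s - 12) + 96*s^3 + 188*s^2 - 138*s - 20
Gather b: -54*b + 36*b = -18*b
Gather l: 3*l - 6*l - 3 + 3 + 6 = 6 - 3*l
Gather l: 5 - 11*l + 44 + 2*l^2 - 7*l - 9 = 2*l^2 - 18*l + 40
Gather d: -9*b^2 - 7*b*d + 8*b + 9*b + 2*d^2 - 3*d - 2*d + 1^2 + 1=-9*b^2 + 17*b + 2*d^2 + d*(-7*b - 5) + 2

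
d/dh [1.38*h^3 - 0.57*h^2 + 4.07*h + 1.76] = 4.14*h^2 - 1.14*h + 4.07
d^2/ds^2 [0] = 0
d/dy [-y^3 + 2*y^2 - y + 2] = -3*y^2 + 4*y - 1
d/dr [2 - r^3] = -3*r^2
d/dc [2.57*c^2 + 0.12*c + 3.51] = 5.14*c + 0.12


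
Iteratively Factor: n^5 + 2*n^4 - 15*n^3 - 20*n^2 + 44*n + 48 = (n + 4)*(n^4 - 2*n^3 - 7*n^2 + 8*n + 12) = (n + 1)*(n + 4)*(n^3 - 3*n^2 - 4*n + 12) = (n - 2)*(n + 1)*(n + 4)*(n^2 - n - 6) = (n - 3)*(n - 2)*(n + 1)*(n + 4)*(n + 2)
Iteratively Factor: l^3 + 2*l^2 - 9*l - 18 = (l + 3)*(l^2 - l - 6) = (l - 3)*(l + 3)*(l + 2)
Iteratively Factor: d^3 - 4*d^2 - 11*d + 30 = (d + 3)*(d^2 - 7*d + 10) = (d - 5)*(d + 3)*(d - 2)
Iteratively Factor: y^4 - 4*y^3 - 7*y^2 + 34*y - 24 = (y - 1)*(y^3 - 3*y^2 - 10*y + 24) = (y - 2)*(y - 1)*(y^2 - y - 12) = (y - 4)*(y - 2)*(y - 1)*(y + 3)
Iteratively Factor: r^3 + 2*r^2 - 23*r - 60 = (r + 3)*(r^2 - r - 20) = (r - 5)*(r + 3)*(r + 4)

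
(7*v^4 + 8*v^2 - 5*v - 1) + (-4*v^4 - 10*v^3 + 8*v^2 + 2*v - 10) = 3*v^4 - 10*v^3 + 16*v^2 - 3*v - 11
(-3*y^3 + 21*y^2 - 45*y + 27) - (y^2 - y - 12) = -3*y^3 + 20*y^2 - 44*y + 39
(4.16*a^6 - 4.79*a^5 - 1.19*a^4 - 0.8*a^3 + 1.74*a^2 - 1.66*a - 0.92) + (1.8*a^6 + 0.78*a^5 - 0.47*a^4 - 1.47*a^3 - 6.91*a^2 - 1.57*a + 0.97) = 5.96*a^6 - 4.01*a^5 - 1.66*a^4 - 2.27*a^3 - 5.17*a^2 - 3.23*a + 0.0499999999999999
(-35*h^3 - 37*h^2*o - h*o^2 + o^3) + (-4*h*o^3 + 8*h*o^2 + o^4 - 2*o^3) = -35*h^3 - 37*h^2*o - 4*h*o^3 + 7*h*o^2 + o^4 - o^3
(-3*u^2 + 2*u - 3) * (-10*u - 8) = 30*u^3 + 4*u^2 + 14*u + 24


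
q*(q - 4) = q^2 - 4*q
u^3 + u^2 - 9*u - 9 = (u - 3)*(u + 1)*(u + 3)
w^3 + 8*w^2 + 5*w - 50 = (w - 2)*(w + 5)^2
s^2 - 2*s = s*(s - 2)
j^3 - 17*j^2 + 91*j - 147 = (j - 7)^2*(j - 3)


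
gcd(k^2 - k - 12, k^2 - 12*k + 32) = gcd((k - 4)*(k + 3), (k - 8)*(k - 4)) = k - 4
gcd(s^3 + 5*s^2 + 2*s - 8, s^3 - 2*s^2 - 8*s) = s + 2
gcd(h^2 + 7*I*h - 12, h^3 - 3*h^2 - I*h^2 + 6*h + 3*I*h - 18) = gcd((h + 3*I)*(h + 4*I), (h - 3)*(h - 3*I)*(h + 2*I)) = 1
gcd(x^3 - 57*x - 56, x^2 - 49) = x + 7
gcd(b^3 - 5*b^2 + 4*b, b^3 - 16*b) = b^2 - 4*b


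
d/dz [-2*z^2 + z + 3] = 1 - 4*z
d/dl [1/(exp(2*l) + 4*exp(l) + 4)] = 2*(-exp(l) - 2)*exp(l)/(exp(2*l) + 4*exp(l) + 4)^2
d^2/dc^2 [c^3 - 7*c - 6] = 6*c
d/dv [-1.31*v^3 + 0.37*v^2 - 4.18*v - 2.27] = -3.93*v^2 + 0.74*v - 4.18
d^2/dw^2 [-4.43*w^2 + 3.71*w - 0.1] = -8.86000000000000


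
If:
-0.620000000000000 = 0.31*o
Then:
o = -2.00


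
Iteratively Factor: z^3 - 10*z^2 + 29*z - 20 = (z - 4)*(z^2 - 6*z + 5) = (z - 5)*(z - 4)*(z - 1)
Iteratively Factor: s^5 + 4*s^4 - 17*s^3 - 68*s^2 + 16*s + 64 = (s - 4)*(s^4 + 8*s^3 + 15*s^2 - 8*s - 16) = (s - 4)*(s + 4)*(s^3 + 4*s^2 - s - 4) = (s - 4)*(s + 1)*(s + 4)*(s^2 + 3*s - 4) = (s - 4)*(s + 1)*(s + 4)^2*(s - 1)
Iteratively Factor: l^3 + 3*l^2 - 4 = (l + 2)*(l^2 + l - 2) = (l - 1)*(l + 2)*(l + 2)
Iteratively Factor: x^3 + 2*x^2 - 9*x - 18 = (x + 3)*(x^2 - x - 6) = (x + 2)*(x + 3)*(x - 3)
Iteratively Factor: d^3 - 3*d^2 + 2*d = (d)*(d^2 - 3*d + 2) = d*(d - 2)*(d - 1)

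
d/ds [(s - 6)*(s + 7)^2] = (s + 7)*(3*s - 5)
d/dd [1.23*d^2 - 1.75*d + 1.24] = 2.46*d - 1.75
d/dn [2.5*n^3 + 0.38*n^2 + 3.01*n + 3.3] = 7.5*n^2 + 0.76*n + 3.01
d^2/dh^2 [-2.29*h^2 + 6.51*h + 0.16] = -4.58000000000000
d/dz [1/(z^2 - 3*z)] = (3 - 2*z)/(z^2*(z - 3)^2)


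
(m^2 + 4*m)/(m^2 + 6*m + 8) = m/(m + 2)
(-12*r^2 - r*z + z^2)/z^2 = -12*r^2/z^2 - r/z + 1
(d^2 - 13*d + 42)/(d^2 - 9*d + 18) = (d - 7)/(d - 3)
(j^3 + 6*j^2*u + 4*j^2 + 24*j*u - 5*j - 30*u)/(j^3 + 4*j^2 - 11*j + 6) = (j^2 + 6*j*u + 5*j + 30*u)/(j^2 + 5*j - 6)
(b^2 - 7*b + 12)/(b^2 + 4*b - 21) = (b - 4)/(b + 7)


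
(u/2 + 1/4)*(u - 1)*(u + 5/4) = u^3/2 + 3*u^2/8 - 9*u/16 - 5/16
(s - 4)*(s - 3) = s^2 - 7*s + 12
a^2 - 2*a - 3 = (a - 3)*(a + 1)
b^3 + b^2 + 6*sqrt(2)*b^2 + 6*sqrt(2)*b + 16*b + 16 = (b + 1)*(b + 2*sqrt(2))*(b + 4*sqrt(2))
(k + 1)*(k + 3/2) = k^2 + 5*k/2 + 3/2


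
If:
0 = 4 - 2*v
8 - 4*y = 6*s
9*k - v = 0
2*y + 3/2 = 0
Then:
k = 2/9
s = 11/6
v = 2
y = -3/4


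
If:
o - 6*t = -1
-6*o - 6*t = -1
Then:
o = 0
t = 1/6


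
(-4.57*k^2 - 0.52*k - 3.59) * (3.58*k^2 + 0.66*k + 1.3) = -16.3606*k^4 - 4.8778*k^3 - 19.1364*k^2 - 3.0454*k - 4.667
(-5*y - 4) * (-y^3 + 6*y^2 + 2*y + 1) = 5*y^4 - 26*y^3 - 34*y^2 - 13*y - 4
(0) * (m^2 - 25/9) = 0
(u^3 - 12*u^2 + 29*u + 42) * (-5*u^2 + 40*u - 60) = -5*u^5 + 100*u^4 - 685*u^3 + 1670*u^2 - 60*u - 2520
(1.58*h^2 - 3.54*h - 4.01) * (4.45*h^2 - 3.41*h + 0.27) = 7.031*h^4 - 21.1408*h^3 - 5.3465*h^2 + 12.7183*h - 1.0827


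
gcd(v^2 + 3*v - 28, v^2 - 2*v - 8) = v - 4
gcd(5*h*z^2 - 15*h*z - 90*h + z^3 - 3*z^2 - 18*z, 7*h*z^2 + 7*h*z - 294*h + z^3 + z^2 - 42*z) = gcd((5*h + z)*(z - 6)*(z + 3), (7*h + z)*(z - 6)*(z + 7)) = z - 6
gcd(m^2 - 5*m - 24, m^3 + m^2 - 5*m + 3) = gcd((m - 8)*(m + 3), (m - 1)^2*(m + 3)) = m + 3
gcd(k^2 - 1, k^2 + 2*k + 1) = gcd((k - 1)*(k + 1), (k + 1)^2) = k + 1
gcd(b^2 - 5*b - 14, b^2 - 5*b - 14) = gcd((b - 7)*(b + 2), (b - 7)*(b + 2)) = b^2 - 5*b - 14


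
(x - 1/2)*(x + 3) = x^2 + 5*x/2 - 3/2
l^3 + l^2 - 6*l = l*(l - 2)*(l + 3)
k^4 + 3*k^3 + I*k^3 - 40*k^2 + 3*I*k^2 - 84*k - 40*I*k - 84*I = (k - 6)*(k + 2)*(k + 7)*(k + I)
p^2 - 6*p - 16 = (p - 8)*(p + 2)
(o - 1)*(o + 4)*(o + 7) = o^3 + 10*o^2 + 17*o - 28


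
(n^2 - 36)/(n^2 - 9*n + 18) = (n + 6)/(n - 3)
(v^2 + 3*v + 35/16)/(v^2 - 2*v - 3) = (v^2 + 3*v + 35/16)/(v^2 - 2*v - 3)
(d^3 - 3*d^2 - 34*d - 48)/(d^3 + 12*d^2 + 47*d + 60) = (d^2 - 6*d - 16)/(d^2 + 9*d + 20)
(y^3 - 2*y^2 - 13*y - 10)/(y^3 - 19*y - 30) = (y + 1)/(y + 3)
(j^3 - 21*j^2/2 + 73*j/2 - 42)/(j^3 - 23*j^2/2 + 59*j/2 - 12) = (2*j^2 - 15*j + 28)/(2*j^2 - 17*j + 8)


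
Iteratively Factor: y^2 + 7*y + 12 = (y + 3)*(y + 4)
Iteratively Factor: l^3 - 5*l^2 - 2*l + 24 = (l + 2)*(l^2 - 7*l + 12) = (l - 3)*(l + 2)*(l - 4)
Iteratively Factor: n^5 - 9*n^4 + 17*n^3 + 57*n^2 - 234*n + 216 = (n - 4)*(n^4 - 5*n^3 - 3*n^2 + 45*n - 54) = (n - 4)*(n - 3)*(n^3 - 2*n^2 - 9*n + 18) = (n - 4)*(n - 3)*(n - 2)*(n^2 - 9) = (n - 4)*(n - 3)^2*(n - 2)*(n + 3)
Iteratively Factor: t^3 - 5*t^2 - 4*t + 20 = (t + 2)*(t^2 - 7*t + 10) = (t - 2)*(t + 2)*(t - 5)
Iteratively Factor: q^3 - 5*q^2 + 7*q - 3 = (q - 1)*(q^2 - 4*q + 3) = (q - 3)*(q - 1)*(q - 1)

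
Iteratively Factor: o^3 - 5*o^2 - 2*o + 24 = (o - 3)*(o^2 - 2*o - 8) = (o - 4)*(o - 3)*(o + 2)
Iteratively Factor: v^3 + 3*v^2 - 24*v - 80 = (v + 4)*(v^2 - v - 20) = (v - 5)*(v + 4)*(v + 4)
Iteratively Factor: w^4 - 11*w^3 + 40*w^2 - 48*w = (w)*(w^3 - 11*w^2 + 40*w - 48) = w*(w - 3)*(w^2 - 8*w + 16) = w*(w - 4)*(w - 3)*(w - 4)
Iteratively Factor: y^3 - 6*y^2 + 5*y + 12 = (y - 3)*(y^2 - 3*y - 4) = (y - 4)*(y - 3)*(y + 1)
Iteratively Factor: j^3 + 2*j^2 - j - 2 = (j + 2)*(j^2 - 1) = (j + 1)*(j + 2)*(j - 1)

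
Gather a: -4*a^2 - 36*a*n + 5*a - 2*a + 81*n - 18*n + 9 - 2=-4*a^2 + a*(3 - 36*n) + 63*n + 7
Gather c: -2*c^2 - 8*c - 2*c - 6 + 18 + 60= -2*c^2 - 10*c + 72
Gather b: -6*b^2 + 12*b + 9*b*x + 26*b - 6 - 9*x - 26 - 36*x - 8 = -6*b^2 + b*(9*x + 38) - 45*x - 40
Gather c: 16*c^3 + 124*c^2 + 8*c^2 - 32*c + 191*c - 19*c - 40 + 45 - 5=16*c^3 + 132*c^2 + 140*c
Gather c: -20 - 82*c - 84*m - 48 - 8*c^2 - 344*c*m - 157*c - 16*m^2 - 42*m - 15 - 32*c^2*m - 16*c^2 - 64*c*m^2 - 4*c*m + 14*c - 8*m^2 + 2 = c^2*(-32*m - 24) + c*(-64*m^2 - 348*m - 225) - 24*m^2 - 126*m - 81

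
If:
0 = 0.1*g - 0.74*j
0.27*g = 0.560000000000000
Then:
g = 2.07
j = 0.28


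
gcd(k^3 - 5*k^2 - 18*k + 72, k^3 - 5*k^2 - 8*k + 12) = k - 6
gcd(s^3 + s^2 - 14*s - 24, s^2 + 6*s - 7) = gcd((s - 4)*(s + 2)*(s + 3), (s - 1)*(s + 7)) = 1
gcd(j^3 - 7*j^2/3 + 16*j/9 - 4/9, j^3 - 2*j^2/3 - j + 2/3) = j^2 - 5*j/3 + 2/3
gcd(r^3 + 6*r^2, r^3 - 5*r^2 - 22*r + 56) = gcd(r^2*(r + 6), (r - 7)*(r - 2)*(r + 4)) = 1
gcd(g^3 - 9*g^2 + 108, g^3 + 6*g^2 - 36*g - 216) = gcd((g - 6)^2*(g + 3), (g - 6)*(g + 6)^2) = g - 6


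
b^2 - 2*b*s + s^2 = (b - s)^2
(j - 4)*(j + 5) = j^2 + j - 20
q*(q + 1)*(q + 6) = q^3 + 7*q^2 + 6*q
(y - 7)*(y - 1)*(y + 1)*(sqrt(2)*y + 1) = sqrt(2)*y^4 - 7*sqrt(2)*y^3 + y^3 - 7*y^2 - sqrt(2)*y^2 - y + 7*sqrt(2)*y + 7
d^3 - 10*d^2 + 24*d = d*(d - 6)*(d - 4)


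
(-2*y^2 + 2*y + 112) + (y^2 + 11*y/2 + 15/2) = -y^2 + 15*y/2 + 239/2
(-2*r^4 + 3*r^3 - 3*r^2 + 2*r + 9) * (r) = -2*r^5 + 3*r^4 - 3*r^3 + 2*r^2 + 9*r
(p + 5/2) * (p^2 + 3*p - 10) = p^3 + 11*p^2/2 - 5*p/2 - 25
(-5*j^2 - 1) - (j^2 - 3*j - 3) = -6*j^2 + 3*j + 2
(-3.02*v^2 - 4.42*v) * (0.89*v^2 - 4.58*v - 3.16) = -2.6878*v^4 + 9.8978*v^3 + 29.7868*v^2 + 13.9672*v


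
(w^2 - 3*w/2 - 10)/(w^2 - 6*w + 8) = (w + 5/2)/(w - 2)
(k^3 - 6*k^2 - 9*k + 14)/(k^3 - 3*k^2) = (k^3 - 6*k^2 - 9*k + 14)/(k^2*(k - 3))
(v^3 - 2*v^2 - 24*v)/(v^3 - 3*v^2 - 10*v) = (-v^2 + 2*v + 24)/(-v^2 + 3*v + 10)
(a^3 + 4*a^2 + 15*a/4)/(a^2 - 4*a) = (a^2 + 4*a + 15/4)/(a - 4)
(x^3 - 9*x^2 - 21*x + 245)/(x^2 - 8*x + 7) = (x^2 - 2*x - 35)/(x - 1)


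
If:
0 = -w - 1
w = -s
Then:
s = 1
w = -1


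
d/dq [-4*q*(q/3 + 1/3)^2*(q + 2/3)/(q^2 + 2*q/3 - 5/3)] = 8*(-9*q^5 - 21*q^4 + 14*q^3 + 56*q^2 + 35*q + 5)/(9*(9*q^4 + 12*q^3 - 26*q^2 - 20*q + 25))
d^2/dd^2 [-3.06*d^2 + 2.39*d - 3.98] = -6.12000000000000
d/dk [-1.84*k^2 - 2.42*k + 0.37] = -3.68*k - 2.42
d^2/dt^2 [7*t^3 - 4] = 42*t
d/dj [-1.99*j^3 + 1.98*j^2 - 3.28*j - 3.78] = -5.97*j^2 + 3.96*j - 3.28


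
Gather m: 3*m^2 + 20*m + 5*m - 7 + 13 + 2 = 3*m^2 + 25*m + 8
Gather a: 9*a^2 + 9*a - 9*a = 9*a^2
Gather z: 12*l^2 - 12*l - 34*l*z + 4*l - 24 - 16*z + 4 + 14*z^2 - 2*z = 12*l^2 - 8*l + 14*z^2 + z*(-34*l - 18) - 20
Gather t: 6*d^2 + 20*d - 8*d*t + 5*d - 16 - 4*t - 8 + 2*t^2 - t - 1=6*d^2 + 25*d + 2*t^2 + t*(-8*d - 5) - 25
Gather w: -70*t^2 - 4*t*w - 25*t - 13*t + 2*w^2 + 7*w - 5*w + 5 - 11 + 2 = -70*t^2 - 38*t + 2*w^2 + w*(2 - 4*t) - 4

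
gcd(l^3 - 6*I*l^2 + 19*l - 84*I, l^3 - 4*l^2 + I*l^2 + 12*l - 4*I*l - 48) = l^2 + I*l + 12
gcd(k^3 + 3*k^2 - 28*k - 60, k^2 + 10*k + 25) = 1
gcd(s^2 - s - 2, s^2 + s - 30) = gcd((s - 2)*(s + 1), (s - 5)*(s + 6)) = 1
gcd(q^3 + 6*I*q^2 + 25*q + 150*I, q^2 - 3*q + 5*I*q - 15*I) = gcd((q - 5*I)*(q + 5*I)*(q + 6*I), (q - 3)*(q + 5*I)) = q + 5*I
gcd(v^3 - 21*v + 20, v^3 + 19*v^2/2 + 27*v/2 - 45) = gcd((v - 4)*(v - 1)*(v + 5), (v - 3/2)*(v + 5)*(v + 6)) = v + 5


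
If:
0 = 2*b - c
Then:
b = c/2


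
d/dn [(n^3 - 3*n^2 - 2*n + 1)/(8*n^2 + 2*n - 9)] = (8*n^4 + 4*n^3 - 17*n^2 + 38*n + 16)/(64*n^4 + 32*n^3 - 140*n^2 - 36*n + 81)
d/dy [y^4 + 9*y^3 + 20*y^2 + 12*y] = 4*y^3 + 27*y^2 + 40*y + 12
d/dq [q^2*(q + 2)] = q*(3*q + 4)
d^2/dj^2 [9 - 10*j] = 0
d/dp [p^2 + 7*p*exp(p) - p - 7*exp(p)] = 7*p*exp(p) + 2*p - 1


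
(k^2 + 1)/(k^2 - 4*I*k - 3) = (k + I)/(k - 3*I)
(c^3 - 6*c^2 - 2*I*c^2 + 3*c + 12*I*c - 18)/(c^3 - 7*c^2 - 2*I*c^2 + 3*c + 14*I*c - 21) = (c - 6)/(c - 7)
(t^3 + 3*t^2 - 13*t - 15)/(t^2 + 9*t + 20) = (t^2 - 2*t - 3)/(t + 4)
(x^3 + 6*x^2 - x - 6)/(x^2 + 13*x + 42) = (x^2 - 1)/(x + 7)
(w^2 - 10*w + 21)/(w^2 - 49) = (w - 3)/(w + 7)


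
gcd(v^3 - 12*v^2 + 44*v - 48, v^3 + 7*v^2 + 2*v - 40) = v - 2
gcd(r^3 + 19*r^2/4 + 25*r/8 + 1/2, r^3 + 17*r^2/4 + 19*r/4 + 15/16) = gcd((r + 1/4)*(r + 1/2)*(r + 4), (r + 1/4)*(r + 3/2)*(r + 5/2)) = r + 1/4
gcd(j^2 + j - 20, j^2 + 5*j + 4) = 1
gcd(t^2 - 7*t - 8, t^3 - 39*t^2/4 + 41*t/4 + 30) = t - 8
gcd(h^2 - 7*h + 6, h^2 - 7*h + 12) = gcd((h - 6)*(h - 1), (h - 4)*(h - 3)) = 1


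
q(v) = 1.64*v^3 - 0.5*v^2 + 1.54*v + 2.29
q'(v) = 4.92*v^2 - 1.0*v + 1.54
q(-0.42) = 1.43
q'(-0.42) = 2.83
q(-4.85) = -204.04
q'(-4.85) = 122.12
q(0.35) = 2.84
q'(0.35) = 1.79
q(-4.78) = -195.61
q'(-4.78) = 118.73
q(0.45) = 3.03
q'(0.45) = 2.09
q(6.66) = 474.84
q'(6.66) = 213.11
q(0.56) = 3.28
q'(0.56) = 2.52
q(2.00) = 16.49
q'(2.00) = 19.22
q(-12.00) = -2922.11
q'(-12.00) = 722.02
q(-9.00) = -1247.63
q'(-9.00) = 409.06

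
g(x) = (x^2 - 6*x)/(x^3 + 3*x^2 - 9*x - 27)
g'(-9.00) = -0.07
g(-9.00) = -0.31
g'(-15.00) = -0.01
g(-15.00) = -0.12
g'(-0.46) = 0.38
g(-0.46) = -0.13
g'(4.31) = 0.15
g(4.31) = -0.10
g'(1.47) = 0.15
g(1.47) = 0.22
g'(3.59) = 0.72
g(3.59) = -0.34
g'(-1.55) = 2.37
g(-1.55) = -1.22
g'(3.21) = 5.67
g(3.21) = -1.11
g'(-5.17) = -1.14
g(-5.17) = -1.50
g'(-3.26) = -530.55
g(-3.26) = -71.34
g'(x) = (2*x - 6)/(x^3 + 3*x^2 - 9*x - 27) + (x^2 - 6*x)*(-3*x^2 - 6*x + 9)/(x^3 + 3*x^2 - 9*x - 27)^2 = (-x^3 + 15*x^2 - 36*x + 54)/(x^5 + 3*x^4 - 18*x^3 - 54*x^2 + 81*x + 243)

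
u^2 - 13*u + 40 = (u - 8)*(u - 5)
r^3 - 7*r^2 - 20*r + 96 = (r - 8)*(r - 3)*(r + 4)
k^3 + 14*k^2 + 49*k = k*(k + 7)^2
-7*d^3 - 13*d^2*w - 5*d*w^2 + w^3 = (-7*d + w)*(d + w)^2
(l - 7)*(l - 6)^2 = l^3 - 19*l^2 + 120*l - 252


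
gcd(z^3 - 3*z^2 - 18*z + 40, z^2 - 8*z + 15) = z - 5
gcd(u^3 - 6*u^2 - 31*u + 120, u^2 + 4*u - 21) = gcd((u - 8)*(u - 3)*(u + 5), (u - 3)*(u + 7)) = u - 3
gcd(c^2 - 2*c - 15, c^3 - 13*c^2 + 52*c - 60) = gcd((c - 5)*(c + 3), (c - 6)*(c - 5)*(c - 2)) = c - 5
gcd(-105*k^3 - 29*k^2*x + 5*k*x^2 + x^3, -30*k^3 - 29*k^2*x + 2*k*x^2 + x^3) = -5*k + x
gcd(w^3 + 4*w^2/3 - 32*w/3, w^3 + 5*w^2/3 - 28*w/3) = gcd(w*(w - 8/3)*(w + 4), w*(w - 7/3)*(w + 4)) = w^2 + 4*w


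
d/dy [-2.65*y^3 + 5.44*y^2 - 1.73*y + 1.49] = -7.95*y^2 + 10.88*y - 1.73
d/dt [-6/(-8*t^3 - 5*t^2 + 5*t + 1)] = 6*(-24*t^2 - 10*t + 5)/(8*t^3 + 5*t^2 - 5*t - 1)^2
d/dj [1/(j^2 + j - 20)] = (-2*j - 1)/(j^2 + j - 20)^2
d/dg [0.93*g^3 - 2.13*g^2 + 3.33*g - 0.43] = 2.79*g^2 - 4.26*g + 3.33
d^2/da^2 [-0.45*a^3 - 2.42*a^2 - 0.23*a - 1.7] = -2.7*a - 4.84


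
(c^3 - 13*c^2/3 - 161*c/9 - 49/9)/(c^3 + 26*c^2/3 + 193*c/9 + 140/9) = (3*c^2 - 20*c - 7)/(3*c^2 + 19*c + 20)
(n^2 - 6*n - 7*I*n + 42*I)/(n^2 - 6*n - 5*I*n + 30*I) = (n - 7*I)/(n - 5*I)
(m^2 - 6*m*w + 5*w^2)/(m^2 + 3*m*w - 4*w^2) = (m - 5*w)/(m + 4*w)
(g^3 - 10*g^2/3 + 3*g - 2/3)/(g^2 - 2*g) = g - 4/3 + 1/(3*g)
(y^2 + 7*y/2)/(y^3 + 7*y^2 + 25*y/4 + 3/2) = 2*y*(2*y + 7)/(4*y^3 + 28*y^2 + 25*y + 6)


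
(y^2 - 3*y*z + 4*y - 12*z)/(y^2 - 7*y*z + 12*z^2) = (y + 4)/(y - 4*z)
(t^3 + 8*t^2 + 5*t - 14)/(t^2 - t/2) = 2*(t^3 + 8*t^2 + 5*t - 14)/(t*(2*t - 1))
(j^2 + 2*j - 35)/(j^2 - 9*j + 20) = (j + 7)/(j - 4)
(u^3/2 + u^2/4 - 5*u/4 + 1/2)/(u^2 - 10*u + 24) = (2*u^3 + u^2 - 5*u + 2)/(4*(u^2 - 10*u + 24))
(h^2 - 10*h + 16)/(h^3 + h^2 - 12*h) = (h^2 - 10*h + 16)/(h*(h^2 + h - 12))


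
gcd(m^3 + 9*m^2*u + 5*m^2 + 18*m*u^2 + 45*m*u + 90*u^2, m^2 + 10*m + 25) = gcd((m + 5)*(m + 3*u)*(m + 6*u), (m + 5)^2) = m + 5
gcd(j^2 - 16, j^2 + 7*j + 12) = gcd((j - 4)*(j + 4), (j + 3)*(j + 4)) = j + 4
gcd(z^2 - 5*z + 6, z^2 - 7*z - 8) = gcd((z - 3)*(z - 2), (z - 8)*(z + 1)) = 1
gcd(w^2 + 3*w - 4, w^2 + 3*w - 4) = w^2 + 3*w - 4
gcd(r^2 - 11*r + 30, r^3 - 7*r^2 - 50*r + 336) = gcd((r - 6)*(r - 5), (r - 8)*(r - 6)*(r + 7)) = r - 6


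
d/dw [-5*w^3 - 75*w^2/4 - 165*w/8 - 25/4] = -15*w^2 - 75*w/2 - 165/8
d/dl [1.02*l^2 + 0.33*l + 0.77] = 2.04*l + 0.33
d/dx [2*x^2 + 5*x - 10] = 4*x + 5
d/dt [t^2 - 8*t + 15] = 2*t - 8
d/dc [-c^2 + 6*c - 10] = 6 - 2*c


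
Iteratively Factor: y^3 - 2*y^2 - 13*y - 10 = (y + 2)*(y^2 - 4*y - 5) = (y - 5)*(y + 2)*(y + 1)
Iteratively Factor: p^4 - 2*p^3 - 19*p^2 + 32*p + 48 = (p - 3)*(p^3 + p^2 - 16*p - 16) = (p - 4)*(p - 3)*(p^2 + 5*p + 4) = (p - 4)*(p - 3)*(p + 1)*(p + 4)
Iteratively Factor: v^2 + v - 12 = (v + 4)*(v - 3)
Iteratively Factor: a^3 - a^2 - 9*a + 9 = (a - 3)*(a^2 + 2*a - 3) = (a - 3)*(a - 1)*(a + 3)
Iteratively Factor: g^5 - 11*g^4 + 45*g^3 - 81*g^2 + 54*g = (g - 3)*(g^4 - 8*g^3 + 21*g^2 - 18*g) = (g - 3)^2*(g^3 - 5*g^2 + 6*g) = (g - 3)^3*(g^2 - 2*g) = g*(g - 3)^3*(g - 2)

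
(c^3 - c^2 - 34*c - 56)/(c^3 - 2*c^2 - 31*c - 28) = (c + 2)/(c + 1)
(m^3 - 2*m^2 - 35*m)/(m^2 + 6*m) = (m^2 - 2*m - 35)/(m + 6)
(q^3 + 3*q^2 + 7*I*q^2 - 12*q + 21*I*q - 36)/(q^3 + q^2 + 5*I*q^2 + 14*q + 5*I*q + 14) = (q^3 + q^2*(3 + 7*I) + q*(-12 + 21*I) - 36)/(q^3 + q^2*(1 + 5*I) + q*(14 + 5*I) + 14)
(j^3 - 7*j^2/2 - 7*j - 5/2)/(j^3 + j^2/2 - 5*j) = (2*j^3 - 7*j^2 - 14*j - 5)/(j*(2*j^2 + j - 10))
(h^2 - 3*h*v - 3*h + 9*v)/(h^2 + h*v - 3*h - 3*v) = (h - 3*v)/(h + v)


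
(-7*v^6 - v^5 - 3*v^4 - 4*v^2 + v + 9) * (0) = 0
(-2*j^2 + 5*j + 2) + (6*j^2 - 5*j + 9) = 4*j^2 + 11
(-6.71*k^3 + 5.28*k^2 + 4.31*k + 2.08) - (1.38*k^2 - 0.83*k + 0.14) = -6.71*k^3 + 3.9*k^2 + 5.14*k + 1.94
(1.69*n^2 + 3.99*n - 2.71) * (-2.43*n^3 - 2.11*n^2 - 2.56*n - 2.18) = -4.1067*n^5 - 13.2616*n^4 - 6.16*n^3 - 8.1805*n^2 - 1.7606*n + 5.9078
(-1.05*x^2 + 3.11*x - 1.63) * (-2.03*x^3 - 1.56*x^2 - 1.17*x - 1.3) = 2.1315*x^5 - 4.6753*x^4 - 0.314200000000001*x^3 + 0.2691*x^2 - 2.1359*x + 2.119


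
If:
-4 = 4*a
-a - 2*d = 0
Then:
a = -1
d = 1/2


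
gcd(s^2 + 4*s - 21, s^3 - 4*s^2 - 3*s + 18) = s - 3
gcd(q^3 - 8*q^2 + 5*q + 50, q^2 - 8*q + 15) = q - 5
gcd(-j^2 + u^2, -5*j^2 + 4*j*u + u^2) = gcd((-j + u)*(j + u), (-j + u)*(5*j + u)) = -j + u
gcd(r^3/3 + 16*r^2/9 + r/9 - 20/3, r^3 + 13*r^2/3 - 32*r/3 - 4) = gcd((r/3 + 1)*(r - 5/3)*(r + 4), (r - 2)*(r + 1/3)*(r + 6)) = 1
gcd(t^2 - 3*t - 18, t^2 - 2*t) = 1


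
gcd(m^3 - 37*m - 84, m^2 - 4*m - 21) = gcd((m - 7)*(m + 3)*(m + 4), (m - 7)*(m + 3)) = m^2 - 4*m - 21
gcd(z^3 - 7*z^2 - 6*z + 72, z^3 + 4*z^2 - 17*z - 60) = z^2 - z - 12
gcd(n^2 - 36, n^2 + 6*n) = n + 6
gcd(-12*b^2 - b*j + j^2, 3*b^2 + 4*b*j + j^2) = 3*b + j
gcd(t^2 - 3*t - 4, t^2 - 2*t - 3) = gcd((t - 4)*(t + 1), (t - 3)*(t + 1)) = t + 1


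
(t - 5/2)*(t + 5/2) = t^2 - 25/4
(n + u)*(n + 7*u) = n^2 + 8*n*u + 7*u^2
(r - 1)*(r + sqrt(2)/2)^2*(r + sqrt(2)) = r^4 - r^3 + 2*sqrt(2)*r^3 - 2*sqrt(2)*r^2 + 5*r^2/2 - 5*r/2 + sqrt(2)*r/2 - sqrt(2)/2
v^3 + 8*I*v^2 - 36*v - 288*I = (v - 6)*(v + 6)*(v + 8*I)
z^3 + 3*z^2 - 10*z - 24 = (z - 3)*(z + 2)*(z + 4)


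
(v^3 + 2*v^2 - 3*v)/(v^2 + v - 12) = v*(v^2 + 2*v - 3)/(v^2 + v - 12)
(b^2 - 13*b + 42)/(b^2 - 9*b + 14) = (b - 6)/(b - 2)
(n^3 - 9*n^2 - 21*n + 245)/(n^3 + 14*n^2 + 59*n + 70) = (n^2 - 14*n + 49)/(n^2 + 9*n + 14)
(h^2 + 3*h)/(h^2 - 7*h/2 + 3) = 2*h*(h + 3)/(2*h^2 - 7*h + 6)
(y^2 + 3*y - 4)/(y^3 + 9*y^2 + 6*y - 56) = (y - 1)/(y^2 + 5*y - 14)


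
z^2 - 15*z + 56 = (z - 8)*(z - 7)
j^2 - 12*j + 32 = (j - 8)*(j - 4)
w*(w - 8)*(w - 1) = w^3 - 9*w^2 + 8*w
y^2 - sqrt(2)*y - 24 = (y - 4*sqrt(2))*(y + 3*sqrt(2))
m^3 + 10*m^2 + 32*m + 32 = (m + 2)*(m + 4)^2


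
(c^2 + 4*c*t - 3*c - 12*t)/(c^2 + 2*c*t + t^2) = (c^2 + 4*c*t - 3*c - 12*t)/(c^2 + 2*c*t + t^2)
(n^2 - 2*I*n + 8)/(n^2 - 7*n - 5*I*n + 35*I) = (n^2 - 2*I*n + 8)/(n^2 - 7*n - 5*I*n + 35*I)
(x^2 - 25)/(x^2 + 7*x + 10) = (x - 5)/(x + 2)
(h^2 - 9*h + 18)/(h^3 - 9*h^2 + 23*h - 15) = (h - 6)/(h^2 - 6*h + 5)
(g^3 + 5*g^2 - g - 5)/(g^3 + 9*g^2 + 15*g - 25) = (g + 1)/(g + 5)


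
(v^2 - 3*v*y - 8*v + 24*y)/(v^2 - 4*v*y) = (v^2 - 3*v*y - 8*v + 24*y)/(v*(v - 4*y))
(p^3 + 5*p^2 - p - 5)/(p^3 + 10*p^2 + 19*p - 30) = (p + 1)/(p + 6)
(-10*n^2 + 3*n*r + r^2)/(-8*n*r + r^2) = (10*n^2 - 3*n*r - r^2)/(r*(8*n - r))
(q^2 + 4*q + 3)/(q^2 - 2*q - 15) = (q + 1)/(q - 5)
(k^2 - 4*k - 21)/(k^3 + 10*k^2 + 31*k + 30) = (k - 7)/(k^2 + 7*k + 10)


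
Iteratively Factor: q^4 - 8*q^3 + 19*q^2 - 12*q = (q - 3)*(q^3 - 5*q^2 + 4*q) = (q - 3)*(q - 1)*(q^2 - 4*q) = q*(q - 3)*(q - 1)*(q - 4)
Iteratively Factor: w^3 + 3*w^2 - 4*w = (w)*(w^2 + 3*w - 4) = w*(w - 1)*(w + 4)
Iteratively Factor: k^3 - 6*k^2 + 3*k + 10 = (k - 2)*(k^2 - 4*k - 5) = (k - 5)*(k - 2)*(k + 1)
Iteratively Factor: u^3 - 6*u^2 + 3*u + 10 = (u + 1)*(u^2 - 7*u + 10) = (u - 2)*(u + 1)*(u - 5)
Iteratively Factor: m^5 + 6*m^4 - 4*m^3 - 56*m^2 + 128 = (m + 4)*(m^4 + 2*m^3 - 12*m^2 - 8*m + 32) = (m + 2)*(m + 4)*(m^3 - 12*m + 16) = (m - 2)*(m + 2)*(m + 4)*(m^2 + 2*m - 8) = (m - 2)*(m + 2)*(m + 4)^2*(m - 2)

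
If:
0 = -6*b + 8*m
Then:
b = 4*m/3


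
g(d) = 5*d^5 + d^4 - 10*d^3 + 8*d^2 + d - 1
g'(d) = 25*d^4 + 4*d^3 - 30*d^2 + 16*d + 1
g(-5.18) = -16329.05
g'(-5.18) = 16556.62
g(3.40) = 2107.24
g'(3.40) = 3206.66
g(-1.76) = 1.70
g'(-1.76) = 97.98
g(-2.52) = -260.49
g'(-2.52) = 714.35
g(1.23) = 10.09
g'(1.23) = 39.96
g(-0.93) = 10.30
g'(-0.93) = -24.34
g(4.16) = 5950.44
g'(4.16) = 7323.45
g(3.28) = 1749.40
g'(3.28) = 2765.46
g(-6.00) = -35143.00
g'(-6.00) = 30361.00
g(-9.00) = -280756.00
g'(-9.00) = 158536.00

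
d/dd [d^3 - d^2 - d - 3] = 3*d^2 - 2*d - 1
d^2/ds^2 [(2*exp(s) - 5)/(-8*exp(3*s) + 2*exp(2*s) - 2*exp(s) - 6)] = (-128*exp(6*s) + 744*exp(5*s) - 190*exp(4*s) + 370*exp(3*s) - 591*exp(2*s) + 71*exp(s) - 33)*exp(s)/(2*(64*exp(9*s) - 48*exp(8*s) + 60*exp(7*s) + 119*exp(6*s) - 57*exp(5*s) + 78*exp(4*s) + 91*exp(3*s) - 18*exp(2*s) + 27*exp(s) + 27))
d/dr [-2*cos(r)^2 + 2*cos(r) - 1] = -2*sin(r) + 2*sin(2*r)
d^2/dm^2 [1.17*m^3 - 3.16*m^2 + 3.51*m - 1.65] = 7.02*m - 6.32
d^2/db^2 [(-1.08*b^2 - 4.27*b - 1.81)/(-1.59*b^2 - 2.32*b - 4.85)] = (-3.5527136788005e-15*b^4 + 13.622166*b^3 - 22.515354*b^2 - 157.508262*b - 53.714822)/(4.019679*b^6 + 17.595576*b^5 + 62.457903*b^4 + 119.831248*b^3 + 190.516245*b^2 + 163.7166*b + 114.084125)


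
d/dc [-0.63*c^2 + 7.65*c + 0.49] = 7.65 - 1.26*c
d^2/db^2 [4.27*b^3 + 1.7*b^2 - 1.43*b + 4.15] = 25.62*b + 3.4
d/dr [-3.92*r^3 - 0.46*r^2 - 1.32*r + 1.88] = -11.76*r^2 - 0.92*r - 1.32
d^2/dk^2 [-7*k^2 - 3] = -14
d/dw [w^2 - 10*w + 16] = 2*w - 10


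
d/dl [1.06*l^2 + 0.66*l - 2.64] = 2.12*l + 0.66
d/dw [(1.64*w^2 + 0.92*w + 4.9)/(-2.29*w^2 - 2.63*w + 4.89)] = (-2.2064*w^2 + 38.4812*w + 17.3858)/(5.2441*w^4 + 12.0454*w^3 - 15.4793*w^2 - 25.7214*w + 23.9121)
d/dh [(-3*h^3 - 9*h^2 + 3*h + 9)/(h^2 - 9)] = 3*(-h^2 + 6*h - 1)/(h^2 - 6*h + 9)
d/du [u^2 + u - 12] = 2*u + 1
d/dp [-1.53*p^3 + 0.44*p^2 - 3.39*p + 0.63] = -4.59*p^2 + 0.88*p - 3.39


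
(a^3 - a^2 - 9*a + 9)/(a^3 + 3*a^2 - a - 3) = (a - 3)/(a + 1)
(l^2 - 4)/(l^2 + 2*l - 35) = (l^2 - 4)/(l^2 + 2*l - 35)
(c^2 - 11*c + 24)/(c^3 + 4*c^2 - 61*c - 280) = (c - 3)/(c^2 + 12*c + 35)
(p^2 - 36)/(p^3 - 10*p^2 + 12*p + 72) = (p + 6)/(p^2 - 4*p - 12)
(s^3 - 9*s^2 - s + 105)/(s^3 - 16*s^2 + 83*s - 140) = (s + 3)/(s - 4)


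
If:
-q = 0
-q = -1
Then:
No Solution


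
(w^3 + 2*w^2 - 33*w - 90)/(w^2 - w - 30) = w + 3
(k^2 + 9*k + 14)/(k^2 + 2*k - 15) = (k^2 + 9*k + 14)/(k^2 + 2*k - 15)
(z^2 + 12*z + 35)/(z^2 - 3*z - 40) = (z + 7)/(z - 8)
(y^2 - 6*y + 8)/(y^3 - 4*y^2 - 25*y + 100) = (y - 2)/(y^2 - 25)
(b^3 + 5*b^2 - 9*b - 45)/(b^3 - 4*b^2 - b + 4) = (b^3 + 5*b^2 - 9*b - 45)/(b^3 - 4*b^2 - b + 4)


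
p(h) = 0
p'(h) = 0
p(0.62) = 0.00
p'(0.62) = 0.00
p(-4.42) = 0.00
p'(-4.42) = 0.00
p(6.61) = 0.00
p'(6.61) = 0.00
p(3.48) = 0.00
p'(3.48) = 0.00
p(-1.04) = 0.00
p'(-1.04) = 0.00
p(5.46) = 0.00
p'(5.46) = 0.00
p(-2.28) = 0.00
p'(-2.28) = 0.00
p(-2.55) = 0.00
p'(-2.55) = 0.00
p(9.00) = 0.00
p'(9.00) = 0.00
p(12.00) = 0.00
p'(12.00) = 0.00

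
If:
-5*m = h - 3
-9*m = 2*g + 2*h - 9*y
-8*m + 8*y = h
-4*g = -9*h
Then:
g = 0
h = 0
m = 3/5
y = 3/5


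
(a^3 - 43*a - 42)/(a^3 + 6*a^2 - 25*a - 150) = (a^2 - 6*a - 7)/(a^2 - 25)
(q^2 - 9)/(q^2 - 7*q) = (q^2 - 9)/(q*(q - 7))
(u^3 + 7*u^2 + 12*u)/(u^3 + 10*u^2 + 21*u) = (u + 4)/(u + 7)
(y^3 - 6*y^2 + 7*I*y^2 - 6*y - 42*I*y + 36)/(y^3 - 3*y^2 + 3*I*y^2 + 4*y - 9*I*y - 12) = (y^3 + y^2*(-6 + 7*I) + y*(-6 - 42*I) + 36)/(y^3 + y^2*(-3 + 3*I) + y*(4 - 9*I) - 12)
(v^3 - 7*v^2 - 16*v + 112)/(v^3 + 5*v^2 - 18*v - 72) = (v^2 - 3*v - 28)/(v^2 + 9*v + 18)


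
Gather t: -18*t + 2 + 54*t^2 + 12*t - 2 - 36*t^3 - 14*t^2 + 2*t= -36*t^3 + 40*t^2 - 4*t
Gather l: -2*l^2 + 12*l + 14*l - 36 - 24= -2*l^2 + 26*l - 60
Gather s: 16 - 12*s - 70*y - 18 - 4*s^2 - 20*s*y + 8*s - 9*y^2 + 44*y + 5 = -4*s^2 + s*(-20*y - 4) - 9*y^2 - 26*y + 3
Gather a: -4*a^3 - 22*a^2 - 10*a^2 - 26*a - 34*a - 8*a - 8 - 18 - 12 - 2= -4*a^3 - 32*a^2 - 68*a - 40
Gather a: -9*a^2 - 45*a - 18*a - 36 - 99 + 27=-9*a^2 - 63*a - 108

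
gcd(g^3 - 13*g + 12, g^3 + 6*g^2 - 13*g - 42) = g - 3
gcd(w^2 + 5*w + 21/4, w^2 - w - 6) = 1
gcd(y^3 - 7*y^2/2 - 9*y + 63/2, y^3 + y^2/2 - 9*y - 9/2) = y^2 - 9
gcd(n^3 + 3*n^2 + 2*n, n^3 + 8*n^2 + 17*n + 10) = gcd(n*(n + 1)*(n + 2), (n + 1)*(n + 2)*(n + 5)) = n^2 + 3*n + 2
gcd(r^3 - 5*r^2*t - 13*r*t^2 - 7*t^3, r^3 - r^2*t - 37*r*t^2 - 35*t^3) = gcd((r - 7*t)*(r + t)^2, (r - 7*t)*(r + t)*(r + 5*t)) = r^2 - 6*r*t - 7*t^2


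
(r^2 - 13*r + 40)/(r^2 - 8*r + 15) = (r - 8)/(r - 3)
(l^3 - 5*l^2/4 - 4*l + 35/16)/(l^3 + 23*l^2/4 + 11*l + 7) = (l^2 - 3*l + 5/4)/(l^2 + 4*l + 4)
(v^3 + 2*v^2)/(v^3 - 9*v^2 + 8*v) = v*(v + 2)/(v^2 - 9*v + 8)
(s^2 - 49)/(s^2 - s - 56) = (s - 7)/(s - 8)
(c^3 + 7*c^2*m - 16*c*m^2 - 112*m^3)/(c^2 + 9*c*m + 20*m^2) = (c^2 + 3*c*m - 28*m^2)/(c + 5*m)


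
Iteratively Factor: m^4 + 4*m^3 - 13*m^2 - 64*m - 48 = (m + 3)*(m^3 + m^2 - 16*m - 16) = (m - 4)*(m + 3)*(m^2 + 5*m + 4) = (m - 4)*(m + 1)*(m + 3)*(m + 4)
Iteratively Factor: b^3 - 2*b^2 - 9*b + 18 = (b - 2)*(b^2 - 9) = (b - 2)*(b + 3)*(b - 3)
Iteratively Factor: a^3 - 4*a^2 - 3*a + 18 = (a - 3)*(a^2 - a - 6) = (a - 3)*(a + 2)*(a - 3)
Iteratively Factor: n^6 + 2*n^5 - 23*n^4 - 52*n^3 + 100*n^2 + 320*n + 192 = (n + 4)*(n^5 - 2*n^4 - 15*n^3 + 8*n^2 + 68*n + 48) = (n - 4)*(n + 4)*(n^4 + 2*n^3 - 7*n^2 - 20*n - 12) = (n - 4)*(n - 3)*(n + 4)*(n^3 + 5*n^2 + 8*n + 4) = (n - 4)*(n - 3)*(n + 1)*(n + 4)*(n^2 + 4*n + 4) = (n - 4)*(n - 3)*(n + 1)*(n + 2)*(n + 4)*(n + 2)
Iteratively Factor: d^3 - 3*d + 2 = (d - 1)*(d^2 + d - 2) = (d - 1)^2*(d + 2)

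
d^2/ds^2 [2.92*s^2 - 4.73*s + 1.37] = 5.84000000000000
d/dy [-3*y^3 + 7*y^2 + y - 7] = -9*y^2 + 14*y + 1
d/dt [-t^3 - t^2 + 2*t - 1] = -3*t^2 - 2*t + 2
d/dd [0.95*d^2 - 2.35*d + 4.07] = 1.9*d - 2.35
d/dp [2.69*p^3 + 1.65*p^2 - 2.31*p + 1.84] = 8.07*p^2 + 3.3*p - 2.31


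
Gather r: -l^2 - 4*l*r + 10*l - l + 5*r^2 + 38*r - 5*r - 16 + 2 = -l^2 + 9*l + 5*r^2 + r*(33 - 4*l) - 14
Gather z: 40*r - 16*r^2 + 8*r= -16*r^2 + 48*r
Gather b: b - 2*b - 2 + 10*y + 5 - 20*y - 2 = -b - 10*y + 1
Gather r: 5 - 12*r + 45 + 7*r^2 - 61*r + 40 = 7*r^2 - 73*r + 90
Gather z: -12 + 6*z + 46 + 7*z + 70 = 13*z + 104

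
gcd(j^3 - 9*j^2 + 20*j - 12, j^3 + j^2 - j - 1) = j - 1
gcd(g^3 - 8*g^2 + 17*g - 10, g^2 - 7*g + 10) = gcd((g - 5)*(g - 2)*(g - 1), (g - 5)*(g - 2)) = g^2 - 7*g + 10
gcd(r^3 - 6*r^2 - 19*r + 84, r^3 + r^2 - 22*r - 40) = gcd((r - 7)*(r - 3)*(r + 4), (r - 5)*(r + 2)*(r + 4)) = r + 4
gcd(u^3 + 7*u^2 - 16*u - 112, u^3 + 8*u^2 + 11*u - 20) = u + 4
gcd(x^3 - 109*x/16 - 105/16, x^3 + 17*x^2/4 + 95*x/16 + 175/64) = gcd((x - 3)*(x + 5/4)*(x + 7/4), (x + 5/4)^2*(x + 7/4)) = x^2 + 3*x + 35/16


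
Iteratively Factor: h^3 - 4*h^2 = (h)*(h^2 - 4*h) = h^2*(h - 4)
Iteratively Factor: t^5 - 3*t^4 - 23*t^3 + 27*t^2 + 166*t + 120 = (t + 3)*(t^4 - 6*t^3 - 5*t^2 + 42*t + 40) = (t - 4)*(t + 3)*(t^3 - 2*t^2 - 13*t - 10) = (t - 5)*(t - 4)*(t + 3)*(t^2 + 3*t + 2) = (t - 5)*(t - 4)*(t + 2)*(t + 3)*(t + 1)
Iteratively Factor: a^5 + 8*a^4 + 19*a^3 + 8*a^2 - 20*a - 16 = (a + 2)*(a^4 + 6*a^3 + 7*a^2 - 6*a - 8) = (a - 1)*(a + 2)*(a^3 + 7*a^2 + 14*a + 8) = (a - 1)*(a + 2)*(a + 4)*(a^2 + 3*a + 2) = (a - 1)*(a + 1)*(a + 2)*(a + 4)*(a + 2)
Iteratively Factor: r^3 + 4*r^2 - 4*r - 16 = (r + 2)*(r^2 + 2*r - 8) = (r - 2)*(r + 2)*(r + 4)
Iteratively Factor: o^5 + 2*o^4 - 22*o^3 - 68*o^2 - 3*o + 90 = (o - 1)*(o^4 + 3*o^3 - 19*o^2 - 87*o - 90) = (o - 1)*(o + 3)*(o^3 - 19*o - 30) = (o - 1)*(o + 2)*(o + 3)*(o^2 - 2*o - 15) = (o - 1)*(o + 2)*(o + 3)^2*(o - 5)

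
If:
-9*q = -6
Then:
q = 2/3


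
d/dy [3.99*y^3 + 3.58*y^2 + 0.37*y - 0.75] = 11.97*y^2 + 7.16*y + 0.37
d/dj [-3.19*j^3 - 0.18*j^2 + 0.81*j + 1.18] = -9.57*j^2 - 0.36*j + 0.81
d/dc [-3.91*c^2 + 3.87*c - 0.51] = 3.87 - 7.82*c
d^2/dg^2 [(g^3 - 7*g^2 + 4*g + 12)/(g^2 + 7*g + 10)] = 8*(23*g^3 + 114*g^2 + 108*g - 128)/(g^6 + 21*g^5 + 177*g^4 + 763*g^3 + 1770*g^2 + 2100*g + 1000)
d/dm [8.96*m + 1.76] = 8.96000000000000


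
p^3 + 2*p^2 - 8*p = p*(p - 2)*(p + 4)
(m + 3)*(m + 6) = m^2 + 9*m + 18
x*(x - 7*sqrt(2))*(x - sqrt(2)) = x^3 - 8*sqrt(2)*x^2 + 14*x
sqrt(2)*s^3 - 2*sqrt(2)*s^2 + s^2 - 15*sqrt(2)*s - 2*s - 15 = (s - 5)*(s + 3)*(sqrt(2)*s + 1)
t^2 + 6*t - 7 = (t - 1)*(t + 7)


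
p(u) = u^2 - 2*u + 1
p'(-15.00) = -32.00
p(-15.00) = 256.00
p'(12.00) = 22.00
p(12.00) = 121.00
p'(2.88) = 3.76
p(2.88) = 3.53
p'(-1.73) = -5.46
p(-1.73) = 7.45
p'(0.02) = -1.96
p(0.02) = 0.96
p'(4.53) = 7.06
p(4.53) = 12.46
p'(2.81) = 3.62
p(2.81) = 3.28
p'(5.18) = 8.36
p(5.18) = 17.47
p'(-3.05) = -8.10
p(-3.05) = 16.40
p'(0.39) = -1.22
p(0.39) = 0.37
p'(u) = 2*u - 2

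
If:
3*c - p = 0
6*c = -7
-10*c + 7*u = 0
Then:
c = -7/6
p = -7/2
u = -5/3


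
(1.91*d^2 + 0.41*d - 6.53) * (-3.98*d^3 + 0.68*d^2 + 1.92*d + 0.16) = -7.6018*d^5 - 0.333*d^4 + 29.9354*d^3 - 3.3476*d^2 - 12.472*d - 1.0448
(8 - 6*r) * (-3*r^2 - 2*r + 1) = 18*r^3 - 12*r^2 - 22*r + 8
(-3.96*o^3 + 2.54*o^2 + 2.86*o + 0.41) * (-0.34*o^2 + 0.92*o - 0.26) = 1.3464*o^5 - 4.5068*o^4 + 2.394*o^3 + 1.8314*o^2 - 0.3664*o - 0.1066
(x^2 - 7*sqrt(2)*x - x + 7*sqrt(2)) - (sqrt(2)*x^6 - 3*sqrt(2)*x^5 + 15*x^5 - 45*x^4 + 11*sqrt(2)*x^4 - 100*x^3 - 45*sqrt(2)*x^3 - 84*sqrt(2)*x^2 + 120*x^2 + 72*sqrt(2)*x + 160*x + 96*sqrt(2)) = -sqrt(2)*x^6 - 15*x^5 + 3*sqrt(2)*x^5 - 11*sqrt(2)*x^4 + 45*x^4 + 45*sqrt(2)*x^3 + 100*x^3 - 119*x^2 + 84*sqrt(2)*x^2 - 161*x - 79*sqrt(2)*x - 89*sqrt(2)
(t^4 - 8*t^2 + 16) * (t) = t^5 - 8*t^3 + 16*t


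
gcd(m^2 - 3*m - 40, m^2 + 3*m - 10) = m + 5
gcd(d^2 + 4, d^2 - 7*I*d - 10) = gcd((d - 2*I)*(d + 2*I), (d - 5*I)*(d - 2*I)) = d - 2*I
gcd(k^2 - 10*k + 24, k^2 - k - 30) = k - 6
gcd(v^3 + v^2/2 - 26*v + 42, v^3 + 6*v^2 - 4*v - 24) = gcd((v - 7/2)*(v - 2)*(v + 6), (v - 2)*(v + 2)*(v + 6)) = v^2 + 4*v - 12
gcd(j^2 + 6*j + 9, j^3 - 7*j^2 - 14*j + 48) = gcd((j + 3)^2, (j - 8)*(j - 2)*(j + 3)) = j + 3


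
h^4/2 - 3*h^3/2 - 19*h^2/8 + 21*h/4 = h*(h/2 + 1)*(h - 7/2)*(h - 3/2)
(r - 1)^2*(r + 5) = r^3 + 3*r^2 - 9*r + 5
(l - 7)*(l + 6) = l^2 - l - 42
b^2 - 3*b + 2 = (b - 2)*(b - 1)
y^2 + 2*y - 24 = (y - 4)*(y + 6)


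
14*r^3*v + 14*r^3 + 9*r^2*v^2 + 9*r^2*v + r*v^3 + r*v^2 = (2*r + v)*(7*r + v)*(r*v + r)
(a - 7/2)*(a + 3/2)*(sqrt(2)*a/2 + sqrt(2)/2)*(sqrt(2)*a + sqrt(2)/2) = a^4 - a^3/2 - 31*a^2/4 - 71*a/8 - 21/8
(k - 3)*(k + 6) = k^2 + 3*k - 18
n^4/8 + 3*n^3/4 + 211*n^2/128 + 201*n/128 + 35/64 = (n/4 + 1/2)*(n/2 + 1/2)*(n + 5/4)*(n + 7/4)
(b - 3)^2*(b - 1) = b^3 - 7*b^2 + 15*b - 9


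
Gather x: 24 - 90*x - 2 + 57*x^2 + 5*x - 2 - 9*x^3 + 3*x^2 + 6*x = -9*x^3 + 60*x^2 - 79*x + 20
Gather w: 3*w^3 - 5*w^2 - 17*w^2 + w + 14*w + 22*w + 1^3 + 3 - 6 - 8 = 3*w^3 - 22*w^2 + 37*w - 10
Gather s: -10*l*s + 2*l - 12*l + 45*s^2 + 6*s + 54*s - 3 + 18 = -10*l + 45*s^2 + s*(60 - 10*l) + 15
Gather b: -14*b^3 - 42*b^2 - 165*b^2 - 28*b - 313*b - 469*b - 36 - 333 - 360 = -14*b^3 - 207*b^2 - 810*b - 729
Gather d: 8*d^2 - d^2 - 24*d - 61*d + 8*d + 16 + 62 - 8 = 7*d^2 - 77*d + 70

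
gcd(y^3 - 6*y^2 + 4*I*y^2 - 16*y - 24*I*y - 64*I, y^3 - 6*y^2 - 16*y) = y^2 - 6*y - 16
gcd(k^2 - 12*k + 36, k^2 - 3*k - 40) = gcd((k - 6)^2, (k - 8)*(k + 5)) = 1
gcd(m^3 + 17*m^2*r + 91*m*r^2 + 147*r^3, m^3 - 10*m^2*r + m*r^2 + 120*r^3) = m + 3*r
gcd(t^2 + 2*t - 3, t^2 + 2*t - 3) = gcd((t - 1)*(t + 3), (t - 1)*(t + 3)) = t^2 + 2*t - 3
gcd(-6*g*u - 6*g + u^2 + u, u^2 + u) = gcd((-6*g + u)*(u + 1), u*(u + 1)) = u + 1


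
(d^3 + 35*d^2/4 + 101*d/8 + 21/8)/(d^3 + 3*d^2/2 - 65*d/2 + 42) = (8*d^2 + 14*d + 3)/(4*(2*d^2 - 11*d + 12))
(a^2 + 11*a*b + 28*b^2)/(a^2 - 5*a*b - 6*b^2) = (a^2 + 11*a*b + 28*b^2)/(a^2 - 5*a*b - 6*b^2)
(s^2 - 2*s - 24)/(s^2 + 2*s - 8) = (s - 6)/(s - 2)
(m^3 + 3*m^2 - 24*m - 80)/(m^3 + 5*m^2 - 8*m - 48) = (m - 5)/(m - 3)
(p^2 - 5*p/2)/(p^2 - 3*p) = (p - 5/2)/(p - 3)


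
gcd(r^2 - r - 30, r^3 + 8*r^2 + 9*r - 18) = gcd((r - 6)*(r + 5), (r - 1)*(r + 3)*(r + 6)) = 1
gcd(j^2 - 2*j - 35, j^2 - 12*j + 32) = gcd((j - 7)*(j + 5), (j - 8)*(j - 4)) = 1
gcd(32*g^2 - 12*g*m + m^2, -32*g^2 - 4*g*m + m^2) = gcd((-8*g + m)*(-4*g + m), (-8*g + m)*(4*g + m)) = 8*g - m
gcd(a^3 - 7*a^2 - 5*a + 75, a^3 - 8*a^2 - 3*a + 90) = a^2 - 2*a - 15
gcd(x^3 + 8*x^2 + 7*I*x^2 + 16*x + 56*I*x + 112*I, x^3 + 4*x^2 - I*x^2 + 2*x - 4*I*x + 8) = x + 4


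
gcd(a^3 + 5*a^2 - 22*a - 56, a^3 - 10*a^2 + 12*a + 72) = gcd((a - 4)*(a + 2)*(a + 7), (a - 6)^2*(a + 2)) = a + 2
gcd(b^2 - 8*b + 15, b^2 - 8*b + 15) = b^2 - 8*b + 15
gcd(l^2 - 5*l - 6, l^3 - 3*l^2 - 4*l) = l + 1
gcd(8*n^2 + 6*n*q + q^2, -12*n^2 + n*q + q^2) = 4*n + q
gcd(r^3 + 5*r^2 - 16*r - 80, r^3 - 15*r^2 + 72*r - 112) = r - 4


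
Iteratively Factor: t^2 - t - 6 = (t - 3)*(t + 2)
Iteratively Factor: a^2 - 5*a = (a)*(a - 5)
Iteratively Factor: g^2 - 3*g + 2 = (g - 2)*(g - 1)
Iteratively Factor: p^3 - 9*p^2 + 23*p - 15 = (p - 3)*(p^2 - 6*p + 5) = (p - 3)*(p - 1)*(p - 5)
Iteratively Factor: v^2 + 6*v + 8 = (v + 2)*(v + 4)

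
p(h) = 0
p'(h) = 0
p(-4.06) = 0.00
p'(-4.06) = 0.00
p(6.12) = 0.00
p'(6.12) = 0.00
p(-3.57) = 0.00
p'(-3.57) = 0.00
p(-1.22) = 0.00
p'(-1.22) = 0.00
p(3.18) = 0.00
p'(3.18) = 0.00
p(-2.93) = 0.00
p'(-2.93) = 0.00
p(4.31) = 0.00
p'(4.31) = 0.00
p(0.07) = 0.00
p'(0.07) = 0.00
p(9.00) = 0.00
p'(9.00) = 0.00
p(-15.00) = 0.00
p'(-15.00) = 0.00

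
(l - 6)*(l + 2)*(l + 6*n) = l^3 + 6*l^2*n - 4*l^2 - 24*l*n - 12*l - 72*n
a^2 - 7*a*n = a*(a - 7*n)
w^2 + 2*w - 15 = (w - 3)*(w + 5)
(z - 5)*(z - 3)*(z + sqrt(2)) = z^3 - 8*z^2 + sqrt(2)*z^2 - 8*sqrt(2)*z + 15*z + 15*sqrt(2)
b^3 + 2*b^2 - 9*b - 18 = (b - 3)*(b + 2)*(b + 3)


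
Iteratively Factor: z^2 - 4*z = (z)*(z - 4)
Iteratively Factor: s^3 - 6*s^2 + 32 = (s + 2)*(s^2 - 8*s + 16) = (s - 4)*(s + 2)*(s - 4)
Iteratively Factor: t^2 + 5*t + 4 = (t + 4)*(t + 1)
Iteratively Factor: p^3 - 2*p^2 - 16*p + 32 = (p - 4)*(p^2 + 2*p - 8) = (p - 4)*(p - 2)*(p + 4)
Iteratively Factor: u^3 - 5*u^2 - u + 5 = (u + 1)*(u^2 - 6*u + 5) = (u - 1)*(u + 1)*(u - 5)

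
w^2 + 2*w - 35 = (w - 5)*(w + 7)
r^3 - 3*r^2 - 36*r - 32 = (r - 8)*(r + 1)*(r + 4)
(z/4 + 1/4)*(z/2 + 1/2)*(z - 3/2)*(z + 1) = z^4/8 + 3*z^3/16 - 3*z^2/16 - 7*z/16 - 3/16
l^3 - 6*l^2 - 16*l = l*(l - 8)*(l + 2)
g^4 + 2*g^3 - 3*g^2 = g^2*(g - 1)*(g + 3)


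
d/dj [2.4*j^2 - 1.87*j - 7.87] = 4.8*j - 1.87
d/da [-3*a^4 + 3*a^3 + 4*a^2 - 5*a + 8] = -12*a^3 + 9*a^2 + 8*a - 5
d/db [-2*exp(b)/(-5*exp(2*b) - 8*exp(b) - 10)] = 10*(2 - exp(2*b))*exp(b)/(25*exp(4*b) + 80*exp(3*b) + 164*exp(2*b) + 160*exp(b) + 100)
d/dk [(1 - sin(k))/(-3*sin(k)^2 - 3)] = (2*sin(k) + cos(k)^2)*cos(k)/(3*(sin(k)^2 + 1)^2)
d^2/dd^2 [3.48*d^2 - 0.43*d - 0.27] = 6.96000000000000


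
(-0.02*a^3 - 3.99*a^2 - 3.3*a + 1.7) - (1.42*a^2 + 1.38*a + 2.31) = -0.02*a^3 - 5.41*a^2 - 4.68*a - 0.61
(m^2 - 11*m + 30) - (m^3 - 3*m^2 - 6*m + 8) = -m^3 + 4*m^2 - 5*m + 22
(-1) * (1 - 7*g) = 7*g - 1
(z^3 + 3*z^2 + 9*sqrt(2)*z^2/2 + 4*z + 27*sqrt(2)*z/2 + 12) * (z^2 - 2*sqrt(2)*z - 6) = z^5 + 3*z^4 + 5*sqrt(2)*z^4/2 - 20*z^3 + 15*sqrt(2)*z^3/2 - 60*z^2 - 35*sqrt(2)*z^2 - 105*sqrt(2)*z - 24*z - 72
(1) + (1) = 2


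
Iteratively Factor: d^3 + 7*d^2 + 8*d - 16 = (d + 4)*(d^2 + 3*d - 4) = (d - 1)*(d + 4)*(d + 4)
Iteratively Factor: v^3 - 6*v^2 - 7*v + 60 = (v - 5)*(v^2 - v - 12) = (v - 5)*(v + 3)*(v - 4)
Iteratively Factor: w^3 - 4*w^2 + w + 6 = (w - 3)*(w^2 - w - 2) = (w - 3)*(w + 1)*(w - 2)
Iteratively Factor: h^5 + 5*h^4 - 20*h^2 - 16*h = (h + 2)*(h^4 + 3*h^3 - 6*h^2 - 8*h) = (h + 1)*(h + 2)*(h^3 + 2*h^2 - 8*h) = (h - 2)*(h + 1)*(h + 2)*(h^2 + 4*h) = h*(h - 2)*(h + 1)*(h + 2)*(h + 4)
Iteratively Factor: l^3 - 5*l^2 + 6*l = (l - 2)*(l^2 - 3*l) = (l - 3)*(l - 2)*(l)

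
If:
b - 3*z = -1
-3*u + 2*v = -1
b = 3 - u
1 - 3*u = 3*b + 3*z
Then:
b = -9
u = 12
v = 35/2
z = -8/3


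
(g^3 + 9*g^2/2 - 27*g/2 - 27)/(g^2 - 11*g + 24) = (g^2 + 15*g/2 + 9)/(g - 8)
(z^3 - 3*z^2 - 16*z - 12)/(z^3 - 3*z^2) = (z^3 - 3*z^2 - 16*z - 12)/(z^2*(z - 3))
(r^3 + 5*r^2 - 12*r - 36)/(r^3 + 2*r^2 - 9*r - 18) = (r + 6)/(r + 3)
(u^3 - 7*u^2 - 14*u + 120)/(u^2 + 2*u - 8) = (u^2 - 11*u + 30)/(u - 2)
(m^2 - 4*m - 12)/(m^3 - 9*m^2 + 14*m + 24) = (m + 2)/(m^2 - 3*m - 4)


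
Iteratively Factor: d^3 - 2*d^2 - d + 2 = (d - 1)*(d^2 - d - 2) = (d - 2)*(d - 1)*(d + 1)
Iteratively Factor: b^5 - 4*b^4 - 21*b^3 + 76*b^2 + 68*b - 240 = (b + 4)*(b^4 - 8*b^3 + 11*b^2 + 32*b - 60) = (b + 2)*(b + 4)*(b^3 - 10*b^2 + 31*b - 30) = (b - 5)*(b + 2)*(b + 4)*(b^2 - 5*b + 6) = (b - 5)*(b - 2)*(b + 2)*(b + 4)*(b - 3)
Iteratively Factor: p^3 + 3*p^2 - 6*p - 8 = (p + 1)*(p^2 + 2*p - 8) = (p - 2)*(p + 1)*(p + 4)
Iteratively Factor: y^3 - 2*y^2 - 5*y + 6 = (y - 3)*(y^2 + y - 2) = (y - 3)*(y - 1)*(y + 2)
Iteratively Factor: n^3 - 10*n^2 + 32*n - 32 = (n - 4)*(n^2 - 6*n + 8) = (n - 4)^2*(n - 2)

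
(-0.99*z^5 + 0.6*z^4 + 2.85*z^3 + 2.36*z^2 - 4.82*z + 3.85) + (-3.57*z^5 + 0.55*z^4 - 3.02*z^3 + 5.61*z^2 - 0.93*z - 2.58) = -4.56*z^5 + 1.15*z^4 - 0.17*z^3 + 7.97*z^2 - 5.75*z + 1.27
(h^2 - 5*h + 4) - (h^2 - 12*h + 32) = 7*h - 28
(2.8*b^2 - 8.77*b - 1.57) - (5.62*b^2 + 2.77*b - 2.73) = -2.82*b^2 - 11.54*b + 1.16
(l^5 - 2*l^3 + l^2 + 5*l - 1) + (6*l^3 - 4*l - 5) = l^5 + 4*l^3 + l^2 + l - 6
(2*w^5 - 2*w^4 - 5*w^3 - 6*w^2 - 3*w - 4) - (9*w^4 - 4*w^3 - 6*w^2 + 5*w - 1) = 2*w^5 - 11*w^4 - w^3 - 8*w - 3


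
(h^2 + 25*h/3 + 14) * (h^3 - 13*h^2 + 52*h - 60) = h^5 - 14*h^4/3 - 127*h^3/3 + 574*h^2/3 + 228*h - 840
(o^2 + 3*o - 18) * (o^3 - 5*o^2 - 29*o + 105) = o^5 - 2*o^4 - 62*o^3 + 108*o^2 + 837*o - 1890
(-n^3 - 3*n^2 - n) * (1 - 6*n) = 6*n^4 + 17*n^3 + 3*n^2 - n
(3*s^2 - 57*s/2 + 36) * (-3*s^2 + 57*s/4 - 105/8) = -9*s^4 + 513*s^3/4 - 1107*s^2/2 + 14193*s/16 - 945/2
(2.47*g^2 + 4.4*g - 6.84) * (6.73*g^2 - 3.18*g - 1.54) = 16.6231*g^4 + 21.7574*g^3 - 63.829*g^2 + 14.9752*g + 10.5336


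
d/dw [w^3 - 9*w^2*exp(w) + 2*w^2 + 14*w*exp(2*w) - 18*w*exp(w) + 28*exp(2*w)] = -9*w^2*exp(w) + 3*w^2 + 28*w*exp(2*w) - 36*w*exp(w) + 4*w + 70*exp(2*w) - 18*exp(w)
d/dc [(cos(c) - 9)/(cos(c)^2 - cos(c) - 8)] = (cos(c)^2 - 18*cos(c) + 17)*sin(c)/(sin(c)^2 + cos(c) + 7)^2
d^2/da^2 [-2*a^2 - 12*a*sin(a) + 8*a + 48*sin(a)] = 12*a*sin(a) - 48*sin(a) - 24*cos(a) - 4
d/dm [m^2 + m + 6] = 2*m + 1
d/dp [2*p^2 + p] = 4*p + 1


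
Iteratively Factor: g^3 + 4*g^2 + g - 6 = (g + 2)*(g^2 + 2*g - 3) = (g - 1)*(g + 2)*(g + 3)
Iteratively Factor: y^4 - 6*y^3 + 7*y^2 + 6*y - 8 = (y + 1)*(y^3 - 7*y^2 + 14*y - 8) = (y - 2)*(y + 1)*(y^2 - 5*y + 4) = (y - 4)*(y - 2)*(y + 1)*(y - 1)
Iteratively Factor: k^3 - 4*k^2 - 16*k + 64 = (k - 4)*(k^2 - 16) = (k - 4)^2*(k + 4)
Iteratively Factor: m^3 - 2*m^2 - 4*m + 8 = (m - 2)*(m^2 - 4) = (m - 2)^2*(m + 2)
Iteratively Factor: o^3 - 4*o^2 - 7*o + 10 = (o - 1)*(o^2 - 3*o - 10) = (o - 1)*(o + 2)*(o - 5)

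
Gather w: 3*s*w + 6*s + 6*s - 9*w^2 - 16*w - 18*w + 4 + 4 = 12*s - 9*w^2 + w*(3*s - 34) + 8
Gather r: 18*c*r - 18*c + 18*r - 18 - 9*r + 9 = -18*c + r*(18*c + 9) - 9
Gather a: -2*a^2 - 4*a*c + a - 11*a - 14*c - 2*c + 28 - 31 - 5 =-2*a^2 + a*(-4*c - 10) - 16*c - 8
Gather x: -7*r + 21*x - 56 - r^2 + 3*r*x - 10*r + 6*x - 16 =-r^2 - 17*r + x*(3*r + 27) - 72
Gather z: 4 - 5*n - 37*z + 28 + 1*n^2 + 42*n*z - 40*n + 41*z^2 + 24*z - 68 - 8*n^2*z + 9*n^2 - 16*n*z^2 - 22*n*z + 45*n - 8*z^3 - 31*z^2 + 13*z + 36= 10*n^2 - 8*z^3 + z^2*(10 - 16*n) + z*(-8*n^2 + 20*n)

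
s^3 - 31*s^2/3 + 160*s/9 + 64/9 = (s - 8)*(s - 8/3)*(s + 1/3)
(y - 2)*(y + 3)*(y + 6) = y^3 + 7*y^2 - 36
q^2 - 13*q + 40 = (q - 8)*(q - 5)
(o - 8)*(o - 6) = o^2 - 14*o + 48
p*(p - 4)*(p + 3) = p^3 - p^2 - 12*p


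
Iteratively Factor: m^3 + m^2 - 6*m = (m + 3)*(m^2 - 2*m) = m*(m + 3)*(m - 2)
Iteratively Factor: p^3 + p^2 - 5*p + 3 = (p - 1)*(p^2 + 2*p - 3) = (p - 1)*(p + 3)*(p - 1)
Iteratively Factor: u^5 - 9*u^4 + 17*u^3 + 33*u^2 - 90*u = (u - 3)*(u^4 - 6*u^3 - u^2 + 30*u) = (u - 3)*(u + 2)*(u^3 - 8*u^2 + 15*u) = (u - 3)^2*(u + 2)*(u^2 - 5*u) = (u - 5)*(u - 3)^2*(u + 2)*(u)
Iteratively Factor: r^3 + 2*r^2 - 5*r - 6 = (r + 1)*(r^2 + r - 6) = (r - 2)*(r + 1)*(r + 3)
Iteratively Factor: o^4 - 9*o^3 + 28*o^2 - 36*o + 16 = (o - 2)*(o^3 - 7*o^2 + 14*o - 8) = (o - 4)*(o - 2)*(o^2 - 3*o + 2) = (o - 4)*(o - 2)^2*(o - 1)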